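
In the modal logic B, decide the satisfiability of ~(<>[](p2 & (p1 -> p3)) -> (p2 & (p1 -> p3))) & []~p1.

1. ~(<>[](p2 & (p1 -> p3)) -> (p2 & (p1 -> p3))) & []~p1, 0
2. ~(<>[](p2 & (p1 -> p3)) -> (p2 & (p1 -> p3))), 0   [&-rule on 1]
3. []~p1, 0   [&-rule on 1]
4. <>[](p2 & (p1 -> p3)), 0   [~->-rule on 2]
5. ~(p2 & (p1 -> p3)), 0   [~->-rule on 2]
6. ~p1, 0   [[]-rule on 3 via 0R0]
7. ~p2, 0   [~&-rule on 5 (branches; this branch)]
8. [](p2 & (p1 -> p3)), 1   [<>-rule on 4: fresh world 1, 0R1]
9. ~p1, 1   [[]-rule on 3 via 0R1]
10. p2 & (p1 -> p3), 0   [[]-rule on 8 via 1R0]
11. p2, 0   [&-rule on 10]
12. p1 -> p3, 0   [&-rule on 10]
Accessibility: 0R0, 0R1, 1R0, 1R1
Branch closes: p2 and ~p2 both at 0.
(One branch shown.) All branches close.

No, unsatisfiable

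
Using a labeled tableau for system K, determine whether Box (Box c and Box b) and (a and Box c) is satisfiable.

Yes, satisfiable

1. Box (Box c and Box b) and (a and Box c), u
2. Box (Box c and Box b), u   [and-rule on 1]
3. a and Box c, u   [and-rule on 1]
4. a, u   [and-rule on 3]
5. Box c, u   [and-rule on 3]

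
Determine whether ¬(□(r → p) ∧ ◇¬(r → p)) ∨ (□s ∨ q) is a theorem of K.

Tableau for the negation ¬(¬(□(r → p) ∧ ◇¬(r → p)) ∨ (□s ∨ q)):
1. ¬(¬(□(r → p) ∧ ◇¬(r → p)) ∨ (□s ∨ q)), 0
2. □(r → p) ∧ ◇¬(r → p), 0
3. ¬(□s ∨ q), 0
4. □(r → p), 0
5. ◇¬(r → p), 0
6. ¬□s, 0
7. ¬q, 0
8. ¬(r → p), 1
9. r, 1
10. ¬p, 1
11. r → p, 1
12. p, 1
Accessibility: 0R1
Branch closes: p and ¬p both at 1.
All branches of the negation close; one closing branch shown above.

Valid in K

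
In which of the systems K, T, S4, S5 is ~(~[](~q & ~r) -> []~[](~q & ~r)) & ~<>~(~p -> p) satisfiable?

K, T, S4

S5-tableau for the formula:
1. ~(~[](~q & ~r) -> []~[](~q & ~r)) & ~<>~(~p -> p), u
2. ~(~[](~q & ~r) -> []~[](~q & ~r)), u
3. ~<>~(~p -> p), u
4. ~[](~q & ~r), u
5. ~[]~[](~q & ~r), u
6. ~p -> p, u
7. p, u
8. ~(~q & ~r), v
9. ~p -> p, v
10. r, v
11. p, v
12. [](~q & ~r), w
13. ~p -> p, w
14. ~q & ~r, u
15. ~q, u
16. ~r, u
17. ~q & ~r, v
18. ~q, v
19. ~r, v
Accessibility: uRu, uRv, uRw, vRu, vRv, vRw, wRu, wRv, wRw
Branch closes: r and ~r both at v.
Every branch closes (one shown): unsatisfiable in S5.
S4-tableau for the formula:
1. ~(~[](~q & ~r) -> []~[](~q & ~r)) & ~<>~(~p -> p), u
2. ~(~[](~q & ~r) -> []~[](~q & ~r)), u
3. ~<>~(~p -> p), u
4. ~[](~q & ~r), u
5. ~[]~[](~q & ~r), u
6. ~p -> p, u
7. p, u
8. ~(~q & ~r), v
9. ~p -> p, v
10. r, v
11. p, v
12. [](~q & ~r), w
13. ~p -> p, w
14. ~q & ~r, w
15. ~q, w
16. ~r, w
17. p, w
Accessibility: uRu, uRv, uRw, vRv, wRw
Complete open branch: satisfiable in S4, hence also in K, T (this S4-model is also a K-model and a T-model).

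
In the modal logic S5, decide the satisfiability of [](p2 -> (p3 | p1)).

Yes, satisfiable

1. [](p2 -> (p3 | p1)), u
2. p2 -> (p3 | p1), u
3. p3 | p1, u
4. p1, u
Accessibility: uRu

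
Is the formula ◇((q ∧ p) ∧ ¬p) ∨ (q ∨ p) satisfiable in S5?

1. ◇((q ∧ p) ∧ ¬p) ∨ (q ∨ p), 0
2. q ∨ p, 0
3. p, 0
Accessibility: 0R0

Satisfiable (open branch found)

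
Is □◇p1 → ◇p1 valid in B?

Tableau for the negation ¬(□◇p1 → ◇p1):
1. ¬(□◇p1 → ◇p1), u
2. □◇p1, u
3. ¬◇p1, u
4. ◇p1, u
5. ¬p1, u
6. p1, v
7. ◇p1, v
8. ¬p1, v
Accessibility: uRu, uRv, vRu, vRv
Branch closes: p1 and ¬p1 both at v.
Every branch of the negation's tableau closes; the branch above is one of them.

Yes, valid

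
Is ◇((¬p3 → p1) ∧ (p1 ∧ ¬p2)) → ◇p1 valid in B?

Valid in B

Tableau for the negation ¬(◇((¬p3 → p1) ∧ (p1 ∧ ¬p2)) → ◇p1):
1. ¬(◇((¬p3 → p1) ∧ (p1 ∧ ¬p2)) → ◇p1), w0
2. ◇((¬p3 → p1) ∧ (p1 ∧ ¬p2)), w0   [¬→-rule on 1]
3. ¬◇p1, w0   [¬→-rule on 1]
4. ¬p1, w0   [¬◇-rule on 3 via w0Rw0]
5. (¬p3 → p1) ∧ (p1 ∧ ¬p2), w1   [◇-rule on 2: fresh world w1, w0Rw1]
6. ¬p3 → p1, w1   [∧-rule on 5]
7. p1 ∧ ¬p2, w1   [∧-rule on 5]
8. p1, w1   [∧-rule on 7]
9. ¬p2, w1   [∧-rule on 7]
10. ¬p1, w1   [¬◇-rule on 3 via w0Rw1]
Accessibility: w0Rw0, w0Rw1, w1Rw0, w1Rw1
Branch closes: p1 and ¬p1 both at w1.
Every branch of the negation's tableau closes; the branch above is one of them.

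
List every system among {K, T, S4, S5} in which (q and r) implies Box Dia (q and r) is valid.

S5

S5-tableau for the negation not ((q and r) implies Box Dia (q and r)):
1. not ((q and r) implies Box Dia (q and r)), u
2. q and r, u   [neg-implies-rule on 1]
3. not Box Dia (q and r), u   [neg-implies-rule on 1]
4. q, u   [and-rule on 2]
5. r, u   [and-rule on 2]
6. not Dia (q and r), v   [neg-Box-rule on 3: fresh world v, uRv]
7. not (q and r), u   [neg-Dia-rule on 6 via vRu]
8. not (q and r), v   [neg-Dia-rule on 6 via vRv]
9. not r, u   [neg-and-rule on 7 (branches; this branch)]
Accessibility: uRu, uRv, vRu, vRv
Branch closes: r and not r both at u.
Every branch closes (one shown): valid in S5.
S4-tableau for the negation not ((q and r) implies Box Dia (q and r)):
1. not ((q and r) implies Box Dia (q and r)), u
2. q and r, u   [neg-implies-rule on 1]
3. not Box Dia (q and r), u   [neg-implies-rule on 1]
4. q, u   [and-rule on 2]
5. r, u   [and-rule on 2]
6. not Dia (q and r), v   [neg-Box-rule on 3: fresh world v, uRv]
7. not (q and r), v   [neg-Dia-rule on 6 via vRv]
8. not r, v   [neg-and-rule on 7 (branches; this branch)]
Accessibility: uRu, uRv, vRv
Complete open branch: countermodel on an S4-frame, so not valid in S4, nor in K, T (the same frame is also a K-frame and a T-frame).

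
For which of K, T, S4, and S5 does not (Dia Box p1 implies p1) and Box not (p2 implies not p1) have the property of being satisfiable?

T-tableau for the formula:
1. not (Dia Box p1 implies p1) and Box not (p2 implies not p1), u
2. not (Dia Box p1 implies p1), u
3. Box not (p2 implies not p1), u
4. Dia Box p1, u
5. not p1, u
6. not (p2 implies not p1), u
7. p2, u
8. p1, u
Accessibility: uRu
Branch closes: p1 and not p1 both at u.
Every branch closes (one shown): unsatisfiable in T, hence also in S4, S5 (every S4/S5-frame is a T-frame).
K-tableau for the formula:
1. not (Dia Box p1 implies p1) and Box not (p2 implies not p1), u
2. not (Dia Box p1 implies p1), u
3. Box not (p2 implies not p1), u
4. Dia Box p1, u
5. not p1, u
6. Box p1, v
7. not (p2 implies not p1), v
8. p2, v
9. p1, v
Accessibility: uRv
Complete open branch: satisfiable in K.

K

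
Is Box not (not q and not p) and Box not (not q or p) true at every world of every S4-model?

Invalid (countermodel exists)

Tableau for the negation not (Box not (not q and not p) and Box not (not q or p)):
1. not (Box not (not q and not p) and Box not (not q or p)), w0
2. not Box not (not q or p), w0   [neg-and-rule on 1 (branches; this branch)]
3. not q or p, w1   [neg-Box-rule on 2: fresh world w1, w0Rw1]
4. p, w1   [or-rule on 3 (branches; this branch)]
Accessibility: w0Rw0, w0Rw1, w1Rw1
The negation has an open branch (countermodel exists).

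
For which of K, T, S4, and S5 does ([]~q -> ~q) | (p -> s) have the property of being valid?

K-tableau for the negation ~(([]~q -> ~q) | (p -> s)):
1. ~(([]~q -> ~q) | (p -> s)), u
2. ~([]~q -> ~q), u
3. ~(p -> s), u
4. []~q, u
5. q, u
6. p, u
7. ~s, u
Complete open branch: countermodel on a K-frame, so not valid in K.
T-tableau for the negation ~(([]~q -> ~q) | (p -> s)):
1. ~(([]~q -> ~q) | (p -> s)), u
2. ~([]~q -> ~q), u
3. ~(p -> s), u
4. []~q, u
5. q, u
6. p, u
7. ~s, u
8. ~q, u
Accessibility: uRu
Branch closes: q and ~q both at u.
Every branch closes (one shown): valid in T, hence also in S4, S5 (every theorem of T is a theorem of S4 and S5).

T, S4, S5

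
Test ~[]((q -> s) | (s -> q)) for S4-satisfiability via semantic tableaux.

1. ~[]((q -> s) | (s -> q)), u
2. ~((q -> s) | (s -> q)), v
3. ~(q -> s), v
4. ~(s -> q), v
5. q, v
6. ~s, v
7. s, v
8. ~q, v
Accessibility: uRu, uRv, vRv
Branch closes: s and ~s both at v.
All branches of the tableau close; one closing branch shown above.

Unsatisfiable (every branch closes)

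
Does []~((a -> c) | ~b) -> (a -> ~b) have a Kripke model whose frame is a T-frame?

Satisfiable

1. []~((a -> c) | ~b) -> (a -> ~b), u
2. a -> ~b, u
3. ~b, u
Accessibility: uRu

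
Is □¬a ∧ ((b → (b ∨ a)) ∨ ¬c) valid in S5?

Tableau for the negation ¬(□¬a ∧ ((b → (b ∨ a)) ∨ ¬c)):
1. ¬(□¬a ∧ ((b → (b ∨ a)) ∨ ¬c)), w0
2. ¬□¬a, w0
3. a, w1
Accessibility: w0Rw0, w0Rw1, w1Rw0, w1Rw1
The negation has an open branch (countermodel exists).

Invalid (countermodel exists)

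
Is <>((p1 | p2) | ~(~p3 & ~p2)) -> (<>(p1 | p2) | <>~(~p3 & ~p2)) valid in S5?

Valid in S5

Tableau for the negation ~(<>((p1 | p2) | ~(~p3 & ~p2)) -> (<>(p1 | p2) | <>~(~p3 & ~p2))):
1. ~(<>((p1 | p2) | ~(~p3 & ~p2)) -> (<>(p1 | p2) | <>~(~p3 & ~p2))), w0
2. <>((p1 | p2) | ~(~p3 & ~p2)), w0
3. ~(<>(p1 | p2) | <>~(~p3 & ~p2)), w0
4. ~<>(p1 | p2), w0
5. ~<>~(~p3 & ~p2), w0
6. ~(p1 | p2), w0
7. ~p1, w0
8. ~p2, w0
9. ~p3 & ~p2, w0
10. ~p3, w0
11. (p1 | p2) | ~(~p3 & ~p2), w1
12. ~(p1 | p2), w1
13. ~p1, w1
14. ~p2, w1
15. ~p3 & ~p2, w1
16. ~p3, w1
17. ~(~p3 & ~p2), w1
18. p2, w1
Accessibility: w0Rw0, w0Rw1, w1Rw0, w1Rw1
Branch closes: p2 and ~p2 both at w1.
Every branch of the negation's tableau closes; the branch above is one of them.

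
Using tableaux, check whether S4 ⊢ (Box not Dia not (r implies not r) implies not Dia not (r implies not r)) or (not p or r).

Tableau for the negation not ((Box not Dia not (r implies not r) implies not Dia not (r implies not r)) or (not p or r)):
1. not ((Box not Dia not (r implies not r) implies not Dia not (r implies not r)) or (not p or r)), u
2. not (Box not Dia not (r implies not r) implies not Dia not (r implies not r)), u
3. not (not p or r), u
4. Box not Dia not (r implies not r), u
5. Dia not (r implies not r), u
6. p, u
7. not r, u
8. not Dia not (r implies not r), u
9. r implies not r, u
10. not (r implies not r), v
11. r, v
12. not Dia not (r implies not r), v
13. r implies not r, v
14. not r, v
Accessibility: uRu, uRv, vRv
Branch closes: r and not r both at v.
Every branch of the negation's tableau closes; the branch above is one of them.

Valid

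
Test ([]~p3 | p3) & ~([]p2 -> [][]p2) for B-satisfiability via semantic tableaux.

Satisfiable

1. ([]~p3 | p3) & ~([]p2 -> [][]p2), u
2. []~p3 | p3, u
3. ~([]p2 -> [][]p2), u
4. []p2, u
5. ~[][]p2, u
6. p2, u
7. p3, u
8. ~[]p2, v
9. p2, v
10. ~p2, w
Accessibility: uRu, uRv, vRu, vRv, vRw, wRv, wRw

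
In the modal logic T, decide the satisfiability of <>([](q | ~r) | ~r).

Satisfiable (open branch found)

1. <>([](q | ~r) | ~r), u
2. [](q | ~r) | ~r, v
3. ~r, v
Accessibility: uRu, uRv, vRv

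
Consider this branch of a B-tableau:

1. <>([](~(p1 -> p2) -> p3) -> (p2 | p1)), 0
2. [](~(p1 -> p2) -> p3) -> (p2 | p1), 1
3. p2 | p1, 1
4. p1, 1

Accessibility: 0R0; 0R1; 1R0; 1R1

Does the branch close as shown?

No atom appears with both signs at the same world.

Open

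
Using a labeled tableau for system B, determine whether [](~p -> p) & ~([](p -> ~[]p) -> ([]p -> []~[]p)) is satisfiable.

Unsatisfiable (every branch closes)

1. [](~p -> p) & ~([](p -> ~[]p) -> ([]p -> []~[]p)), u
2. [](~p -> p), u
3. ~([](p -> ~[]p) -> ([]p -> []~[]p)), u
4. [](p -> ~[]p), u
5. ~([]p -> []~[]p), u
6. []p, u
7. ~[]~[]p, u
8. ~p -> p, u
9. p -> ~[]p, u
10. p, u
11. ~[]p, u
12. []p, v
13. ~p -> p, v
14. p -> ~[]p, v
15. p, v
16. ~[]p, v
17. ~p, w
18. ~p -> p, w
19. p -> ~[]p, w
20. p, w
Accessibility: uRu, uRv, uRw, vRu, vRv, wRu, wRw
Branch closes: p and ~p both at w.
Every branch closes; the branch above is one of them.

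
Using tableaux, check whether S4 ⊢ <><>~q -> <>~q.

Yes, valid

Tableau for the negation ~(<><>~q -> <>~q):
1. ~(<><>~q -> <>~q), u
2. <><>~q, u   [~->-rule on 1]
3. ~<>~q, u   [~->-rule on 1]
4. q, u   [~<>-rule on 3 via uRu]
5. <>~q, v   [<>-rule on 2: fresh world v, uRv]
6. q, v   [~<>-rule on 3 via uRv]
7. ~q, w   [<>-rule on 5: fresh world w, vRw]
8. q, w   [~<>-rule on 3 via uRw]
Accessibility: uRu, uRv, uRw, vRv, vRw, wRw
Branch closes: q and ~q both at w.
All branches of the negation close; one closing branch shown above.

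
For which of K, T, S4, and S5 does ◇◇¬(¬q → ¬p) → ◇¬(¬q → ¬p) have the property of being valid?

S4, S5

T-tableau for the negation ¬(◇◇¬(¬q → ¬p) → ◇¬(¬q → ¬p)):
1. ¬(◇◇¬(¬q → ¬p) → ◇¬(¬q → ¬p)), 0
2. ◇◇¬(¬q → ¬p), 0   [¬→-rule on 1]
3. ¬◇¬(¬q → ¬p), 0   [¬→-rule on 1]
4. ¬q → ¬p, 0   [¬◇-rule on 3 via 0R0]
5. ¬p, 0   [→-rule on 4 (branches; this branch)]
6. ◇¬(¬q → ¬p), 1   [◇-rule on 2: fresh world 1, 0R1]
7. ¬q → ¬p, 1   [¬◇-rule on 3 via 0R1]
8. ¬p, 1   [→-rule on 7 (branches; this branch)]
9. ¬(¬q → ¬p), 2   [◇-rule on 6: fresh world 2, 1R2]
10. ¬q, 2   [¬→-rule on 9]
11. p, 2   [¬→-rule on 9]
Accessibility: 0R0, 0R1, 1R1, 1R2, 2R2
Complete open branch: countermodel on a T-frame, so not valid in T, nor in K (the same frame is also a K-frame).
S4-tableau for the negation ¬(◇◇¬(¬q → ¬p) → ◇¬(¬q → ¬p)):
1. ¬(◇◇¬(¬q → ¬p) → ◇¬(¬q → ¬p)), 0
2. ◇◇¬(¬q → ¬p), 0   [¬→-rule on 1]
3. ¬◇¬(¬q → ¬p), 0   [¬→-rule on 1]
4. ¬q → ¬p, 0   [¬◇-rule on 3 via 0R0]
5. ¬p, 0   [→-rule on 4 (branches; this branch)]
6. ◇¬(¬q → ¬p), 1   [◇-rule on 2: fresh world 1, 0R1]
7. ¬q → ¬p, 1   [¬◇-rule on 3 via 0R1]
8. ¬p, 1   [→-rule on 7 (branches; this branch)]
9. ¬(¬q → ¬p), 2   [◇-rule on 6: fresh world 2, 1R2]
10. ¬q, 2   [¬→-rule on 9]
11. p, 2   [¬→-rule on 9]
12. ¬q → ¬p, 2   [¬◇-rule on 3 via 0R2]
13. ¬p, 2   [→-rule on 12 (branches; this branch)]
Accessibility: 0R0, 0R1, 0R2, 1R1, 1R2, 2R2
Branch closes: p and ¬p both at 2.
Every branch closes (one shown): valid in S4, hence also in S5 (every theorem of S4 is a theorem of S5).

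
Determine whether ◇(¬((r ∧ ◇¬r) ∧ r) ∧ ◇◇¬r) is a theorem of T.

Tableau for the negation ¬◇(¬((r ∧ ◇¬r) ∧ r) ∧ ◇◇¬r):
1. ¬◇(¬((r ∧ ◇¬r) ∧ r) ∧ ◇◇¬r), u
2. ¬(¬((r ∧ ◇¬r) ∧ r) ∧ ◇◇¬r), u   [¬◇-rule on 1 via uRu]
3. ¬◇◇¬r, u   [¬∧-rule on 2 (branches; this branch)]
4. ¬◇¬r, u   [¬◇-rule on 3 via uRu]
5. r, u   [¬◇-rule on 4 via uRu]
Accessibility: uRu
The negation has an open branch (countermodel exists).

Invalid (countermodel exists)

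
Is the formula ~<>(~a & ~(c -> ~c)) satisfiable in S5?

Yes, satisfiable

1. ~<>(~a & ~(c -> ~c)), 0
2. ~(~a & ~(c -> ~c)), 0
3. c -> ~c, 0
4. ~c, 0
Accessibility: 0R0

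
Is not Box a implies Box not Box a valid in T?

Invalid (countermodel exists)

Tableau for the negation not (not Box a implies Box not Box a):
1. not (not Box a implies Box not Box a), 0
2. not Box a, 0
3. not Box not Box a, 0
4. not a, 1
5. Box a, 2
6. a, 2
Accessibility: 0R0, 0R1, 0R2, 1R1, 2R2
The negation has an open branch (countermodel exists).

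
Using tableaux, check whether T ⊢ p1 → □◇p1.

Not valid

Tableau for the negation ¬(p1 → □◇p1):
1. ¬(p1 → □◇p1), u
2. p1, u   [¬→-rule on 1]
3. ¬□◇p1, u   [¬→-rule on 1]
4. ¬◇p1, v   [¬□-rule on 3: fresh world v, uRv]
5. ¬p1, v   [¬◇-rule on 4 via vRv]
Accessibility: uRu, uRv, vRv
The negation has an open branch (countermodel exists).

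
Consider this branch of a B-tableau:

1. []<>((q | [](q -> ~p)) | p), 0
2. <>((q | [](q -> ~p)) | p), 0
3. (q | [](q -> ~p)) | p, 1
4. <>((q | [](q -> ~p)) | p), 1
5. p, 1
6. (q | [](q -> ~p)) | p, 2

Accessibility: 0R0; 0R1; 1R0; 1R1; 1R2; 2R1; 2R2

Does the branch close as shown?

No atom appears with both signs at the same world.

Open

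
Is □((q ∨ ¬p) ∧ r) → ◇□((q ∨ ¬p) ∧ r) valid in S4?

Valid in S4

Tableau for the negation ¬(□((q ∨ ¬p) ∧ r) → ◇□((q ∨ ¬p) ∧ r)):
1. ¬(□((q ∨ ¬p) ∧ r) → ◇□((q ∨ ¬p) ∧ r)), w0
2. □((q ∨ ¬p) ∧ r), w0
3. ¬◇□((q ∨ ¬p) ∧ r), w0
4. (q ∨ ¬p) ∧ r, w0
5. q ∨ ¬p, w0
6. r, w0
7. ¬□((q ∨ ¬p) ∧ r), w0
8. ¬p, w0
9. ¬((q ∨ ¬p) ∧ r), w1
10. (q ∨ ¬p) ∧ r, w1
11. q ∨ ¬p, w1
12. r, w1
13. ¬□((q ∨ ¬p) ∧ r), w1
14. ¬(q ∨ ¬p), w1
15. ¬q, w1
16. p, w1
17. ¬p, w1
Accessibility: w0Rw0, w0Rw1, w1Rw1
Branch closes: p and ¬p both at w1.
All branches of the negation close; one closing branch shown above.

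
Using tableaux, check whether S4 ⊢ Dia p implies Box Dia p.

Tableau for the negation not (Dia p implies Box Dia p):
1. not (Dia p implies Box Dia p), u
2. Dia p, u
3. not Box Dia p, u
4. p, v
5. not Dia p, w
6. not p, w
Accessibility: uRu, uRv, uRw, vRv, wRw
The negation has an open branch (countermodel exists).

Not valid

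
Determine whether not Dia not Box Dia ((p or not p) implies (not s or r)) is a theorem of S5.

Not valid

Tableau for the negation Dia not Box Dia ((p or not p) implies (not s or r)):
1. Dia not Box Dia ((p or not p) implies (not s or r)), u
2. not Box Dia ((p or not p) implies (not s or r)), v
3. not Dia ((p or not p) implies (not s or r)), w
4. not ((p or not p) implies (not s or r)), u
5. p or not p, u
6. not (not s or r), u
7. s, u
8. not r, u
9. not ((p or not p) implies (not s or r)), v
10. p or not p, v
11. not (not s or r), v
12. s, v
13. not r, v
14. not ((p or not p) implies (not s or r)), w
15. p or not p, w
16. not (not s or r), w
17. s, w
18. not r, w
19. not p, u
20. not p, v
21. not p, w
Accessibility: uRu, uRv, uRw, vRu, vRv, vRw, wRu, wRv, wRw
The negation has an open branch (countermodel exists).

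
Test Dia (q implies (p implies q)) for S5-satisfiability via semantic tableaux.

1. Dia (q implies (p implies q)), 0
2. q implies (p implies q), 1
3. p implies q, 1
4. q, 1
Accessibility: 0R0, 0R1, 1R0, 1R1

Yes, satisfiable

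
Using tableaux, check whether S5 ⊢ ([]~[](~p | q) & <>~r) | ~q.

Tableau for the negation ~(([]~[](~p | q) & <>~r) | ~q):
1. ~(([]~[](~p | q) & <>~r) | ~q), w0
2. ~([]~[](~p | q) & <>~r), w0
3. q, w0
4. ~<>~r, w0
5. r, w0
Accessibility: w0Rw0
The negation has an open branch (countermodel exists).

No, not valid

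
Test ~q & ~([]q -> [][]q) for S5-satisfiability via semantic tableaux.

1. ~q & ~([]q -> [][]q), w0
2. ~q, w0
3. ~([]q -> [][]q), w0
4. []q, w0
5. ~[][]q, w0
6. q, w0
Accessibility: w0Rw0
Branch closes: q and ~q both at w0.
Every branch closes; the branch above is one of them.

Unsatisfiable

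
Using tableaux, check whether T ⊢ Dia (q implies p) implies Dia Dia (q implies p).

Tableau for the negation not (Dia (q implies p) implies Dia Dia (q implies p)):
1. not (Dia (q implies p) implies Dia Dia (q implies p)), u
2. Dia (q implies p), u   [neg-implies-rule on 1]
3. not Dia Dia (q implies p), u   [neg-implies-rule on 1]
4. not Dia (q implies p), u   [neg-Dia-rule on 3 via uRu]
5. not (q implies p), u   [neg-Dia-rule on 4 via uRu]
6. q, u   [neg-implies-rule on 5]
7. not p, u   [neg-implies-rule on 5]
8. q implies p, v   [Dia-rule on 2: fresh world v, uRv]
9. not Dia (q implies p), v   [neg-Dia-rule on 3 via uRv]
10. not (q implies p), v   [neg-Dia-rule on 4 via uRv]
11. q, v   [neg-implies-rule on 10]
12. not p, v   [neg-implies-rule on 10]
13. p, v   [implies-rule on 8 (branches; this branch)]
Accessibility: uRu, uRv, vRv
Branch closes: p and not p both at v.
All branches of the negation close; one closing branch shown above.

Valid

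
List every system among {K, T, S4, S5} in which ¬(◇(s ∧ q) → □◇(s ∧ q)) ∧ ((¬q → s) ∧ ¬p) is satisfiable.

S5-tableau for the formula:
1. ¬(◇(s ∧ q) → □◇(s ∧ q)) ∧ ((¬q → s) ∧ ¬p), u
2. ¬(◇(s ∧ q) → □◇(s ∧ q)), u
3. (¬q → s) ∧ ¬p, u
4. ◇(s ∧ q), u
5. ¬□◇(s ∧ q), u
6. ¬q → s, u
7. ¬p, u
8. s, u
9. s ∧ q, v
10. s, v
11. q, v
12. ¬◇(s ∧ q), w
13. ¬(s ∧ q), u
14. ¬(s ∧ q), v
15. ¬(s ∧ q), w
16. ¬q, u
17. ¬q, v
Accessibility: uRu, uRv, uRw, vRu, vRv, vRw, wRu, wRv, wRw
Branch closes: q and ¬q both at v.
Every branch closes (one shown): unsatisfiable in S5.
S4-tableau for the formula:
1. ¬(◇(s ∧ q) → □◇(s ∧ q)) ∧ ((¬q → s) ∧ ¬p), u
2. ¬(◇(s ∧ q) → □◇(s ∧ q)), u
3. (¬q → s) ∧ ¬p, u
4. ◇(s ∧ q), u
5. ¬□◇(s ∧ q), u
6. ¬q → s, u
7. ¬p, u
8. s, u
9. s ∧ q, v
10. s, v
11. q, v
12. ¬◇(s ∧ q), w
13. ¬(s ∧ q), w
14. ¬q, w
Accessibility: uRu, uRv, uRw, vRv, wRw
Complete open branch: satisfiable in S4, hence also in K, T (this S4-model is also a K-model and a T-model).

K, T, S4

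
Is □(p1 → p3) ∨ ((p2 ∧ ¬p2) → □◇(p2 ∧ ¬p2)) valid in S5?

Valid

Tableau for the negation ¬(□(p1 → p3) ∨ ((p2 ∧ ¬p2) → □◇(p2 ∧ ¬p2))):
1. ¬(□(p1 → p3) ∨ ((p2 ∧ ¬p2) → □◇(p2 ∧ ¬p2))), u
2. ¬□(p1 → p3), u
3. ¬((p2 ∧ ¬p2) → □◇(p2 ∧ ¬p2)), u
4. p2 ∧ ¬p2, u
5. ¬□◇(p2 ∧ ¬p2), u
6. p2, u
7. ¬p2, u
Accessibility: uRu
Branch closes: p2 and ¬p2 both at u.
All branches of the negation close; one closing branch shown above.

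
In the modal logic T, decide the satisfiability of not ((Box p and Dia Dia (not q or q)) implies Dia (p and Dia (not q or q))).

Unsatisfiable (every branch closes)

1. not ((Box p and Dia Dia (not q or q)) implies Dia (p and Dia (not q or q))), w0
2. Box p and Dia Dia (not q or q), w0
3. not Dia (p and Dia (not q or q)), w0
4. Box p, w0
5. Dia Dia (not q or q), w0
6. not (p and Dia (not q or q)), w0
7. p, w0
8. not Dia (not q or q), w0
9. not (not q or q), w0
10. q, w0
11. not q, w0
Accessibility: w0Rw0
Branch closes: q and not q both at w0.
(One branch shown.) All branches close.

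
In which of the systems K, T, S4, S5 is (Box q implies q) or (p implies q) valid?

T-tableau for the negation not ((Box q implies q) or (p implies q)):
1. not ((Box q implies q) or (p implies q)), 0
2. not (Box q implies q), 0
3. not (p implies q), 0
4. Box q, 0
5. not q, 0
6. p, 0
7. q, 0
Accessibility: 0R0
Branch closes: q and not q both at 0.
Every branch closes (one shown): valid in T, hence also in S4, S5 (every theorem of T is a theorem of S4 and S5).
K-tableau for the negation not ((Box q implies q) or (p implies q)):
1. not ((Box q implies q) or (p implies q)), 0
2. not (Box q implies q), 0
3. not (p implies q), 0
4. Box q, 0
5. not q, 0
6. p, 0
Complete open branch: countermodel on a K-frame, so not valid in K.

T, S4, S5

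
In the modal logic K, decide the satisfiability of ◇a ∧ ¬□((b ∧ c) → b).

Unsatisfiable

1. ◇a ∧ ¬□((b ∧ c) → b), u
2. ◇a, u   [∧-rule on 1]
3. ¬□((b ∧ c) → b), u   [∧-rule on 1]
4. a, v   [◇-rule on 2: fresh world v, uRv]
5. ¬((b ∧ c) → b), w   [¬□-rule on 3: fresh world w, uRw]
6. b ∧ c, w   [¬→-rule on 5]
7. ¬b, w   [¬→-rule on 5]
8. b, w   [∧-rule on 6]
9. c, w   [∧-rule on 6]
Accessibility: uRv, uRw
Branch closes: b and ¬b both at w.
Every branch closes; the branch above is one of them.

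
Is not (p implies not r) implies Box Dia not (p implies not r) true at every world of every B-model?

Tableau for the negation not (not (p implies not r) implies Box Dia not (p implies not r)):
1. not (not (p implies not r) implies Box Dia not (p implies not r)), u
2. not (p implies not r), u
3. not Box Dia not (p implies not r), u
4. p, u
5. r, u
6. not Dia not (p implies not r), v
7. p implies not r, u
8. p implies not r, v
9. not r, u
Accessibility: uRu, uRv, vRu, vRv
Branch closes: r and not r both at u.
Every branch of the negation's tableau closes; the branch above is one of them.

Valid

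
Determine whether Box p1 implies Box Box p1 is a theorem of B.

Tableau for the negation not (Box p1 implies Box Box p1):
1. not (Box p1 implies Box Box p1), u
2. Box p1, u
3. not Box Box p1, u
4. p1, u
5. not Box p1, v
6. p1, v
7. not p1, w
Accessibility: uRu, uRv, vRu, vRv, vRw, wRv, wRw
The negation has an open branch (countermodel exists).

Invalid (countermodel exists)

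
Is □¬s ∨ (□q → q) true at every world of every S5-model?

Valid

Tableau for the negation ¬(□¬s ∨ (□q → q)):
1. ¬(□¬s ∨ (□q → q)), w0
2. ¬□¬s, w0   [¬∨-rule on 1]
3. ¬(□q → q), w0   [¬∨-rule on 1]
4. □q, w0   [¬→-rule on 3]
5. ¬q, w0   [¬→-rule on 3]
6. q, w0   [□-rule on 4 via w0Rw0]
Accessibility: w0Rw0
Branch closes: q and ¬q both at w0.
All branches of the negation close; one closing branch shown above.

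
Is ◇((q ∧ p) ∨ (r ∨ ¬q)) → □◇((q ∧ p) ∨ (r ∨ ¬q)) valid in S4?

Tableau for the negation ¬(◇((q ∧ p) ∨ (r ∨ ¬q)) → □◇((q ∧ p) ∨ (r ∨ ¬q))):
1. ¬(◇((q ∧ p) ∨ (r ∨ ¬q)) → □◇((q ∧ p) ∨ (r ∨ ¬q))), u
2. ◇((q ∧ p) ∨ (r ∨ ¬q)), u
3. ¬□◇((q ∧ p) ∨ (r ∨ ¬q)), u
4. (q ∧ p) ∨ (r ∨ ¬q), v
5. r ∨ ¬q, v
6. ¬q, v
7. ¬◇((q ∧ p) ∨ (r ∨ ¬q)), w
8. ¬((q ∧ p) ∨ (r ∨ ¬q)), w
9. ¬(q ∧ p), w
10. ¬(r ∨ ¬q), w
11. ¬r, w
12. q, w
13. ¬p, w
Accessibility: uRu, uRv, uRw, vRv, wRw
The negation has an open branch (countermodel exists).

Invalid (countermodel exists)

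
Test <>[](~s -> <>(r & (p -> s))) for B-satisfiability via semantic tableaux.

Satisfiable

1. <>[](~s -> <>(r & (p -> s))), w0
2. [](~s -> <>(r & (p -> s))), w1
3. ~s -> <>(r & (p -> s)), w0
4. ~s -> <>(r & (p -> s)), w1
5. <>(r & (p -> s)), w0
6. <>(r & (p -> s)), w1
7. r & (p -> s), w2
8. r, w2
9. p -> s, w2
10. s, w2
11. r & (p -> s), w3
12. r, w3
13. p -> s, w3
14. ~s -> <>(r & (p -> s)), w3
15. s, w3
16. <>(r & (p -> s)), w3
17. r & (p -> s), w4
18. r, w4
19. p -> s, w4
20. s, w4
Accessibility: w0Rw0, w0Rw1, w0Rw2, w1Rw0, w1Rw1, w1Rw3, w2Rw0, w2Rw2, w3Rw1, w3Rw3, w3Rw4, w4Rw3, w4Rw4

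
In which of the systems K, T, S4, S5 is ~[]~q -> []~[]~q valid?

S4-tableau for the negation ~(~[]~q -> []~[]~q):
1. ~(~[]~q -> []~[]~q), 0
2. ~[]~q, 0   [~->-rule on 1]
3. ~[]~[]~q, 0   [~->-rule on 1]
4. q, 1   [~[]-rule on 2: fresh world 1, 0R1]
5. []~q, 2   [~[]-rule on 3: fresh world 2, 0R2]
6. ~q, 2   [[]-rule on 5 via 2R2]
Accessibility: 0R0, 0R1, 0R2, 1R1, 2R2
Complete open branch: countermodel on an S4-frame, so not valid in S4, nor in K, T (the same frame is also a K-frame and a T-frame).
S5-tableau for the negation ~(~[]~q -> []~[]~q):
1. ~(~[]~q -> []~[]~q), 0
2. ~[]~q, 0   [~->-rule on 1]
3. ~[]~[]~q, 0   [~->-rule on 1]
4. q, 1   [~[]-rule on 2: fresh world 1, 0R1]
5. []~q, 2   [~[]-rule on 3: fresh world 2, 0R2]
6. ~q, 0   [[]-rule on 5 via 2R0]
7. ~q, 1   [[]-rule on 5 via 2R1]
Accessibility: 0R0, 0R1, 0R2, 1R0, 1R1, 1R2, 2R0, 2R1, 2R2
Branch closes: q and ~q both at 1.
Every branch closes (one shown): valid in S5.

S5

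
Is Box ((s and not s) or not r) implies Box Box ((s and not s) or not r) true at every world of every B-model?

No, not valid

Tableau for the negation not (Box ((s and not s) or not r) implies Box Box ((s and not s) or not r)):
1. not (Box ((s and not s) or not r) implies Box Box ((s and not s) or not r)), 0
2. Box ((s and not s) or not r), 0   [neg-implies-rule on 1]
3. not Box Box ((s and not s) or not r), 0   [neg-implies-rule on 1]
4. (s and not s) or not r, 0   [Box-rule on 2 via 0R0]
5. not r, 0   [or-rule on 4 (branches; this branch)]
6. not Box ((s and not s) or not r), 1   [neg-Box-rule on 3: fresh world 1, 0R1]
7. (s and not s) or not r, 1   [Box-rule on 2 via 0R1]
8. not r, 1   [or-rule on 7 (branches; this branch)]
9. not ((s and not s) or not r), 2   [neg-Box-rule on 6: fresh world 2, 1R2]
10. not (s and not s), 2   [neg-or-rule on 9]
11. r, 2   [neg-or-rule on 9]
12. s, 2   [neg-and-rule on 10 (branches; this branch)]
Accessibility: 0R0, 0R1, 1R0, 1R1, 1R2, 2R1, 2R2
The negation has an open branch (countermodel exists).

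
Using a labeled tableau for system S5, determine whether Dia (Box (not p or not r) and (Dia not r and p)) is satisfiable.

Yes, satisfiable

1. Dia (Box (not p or not r) and (Dia not r and p)), 0
2. Box (not p or not r) and (Dia not r and p), 1
3. Box (not p or not r), 1
4. Dia not r and p, 1
5. Dia not r, 1
6. p, 1
7. not p or not r, 0
8. not p or not r, 1
9. not r, 0
10. not r, 1
11. not r, 2
12. not p or not r, 2
Accessibility: 0R0, 0R1, 0R2, 1R0, 1R1, 1R2, 2R0, 2R1, 2R2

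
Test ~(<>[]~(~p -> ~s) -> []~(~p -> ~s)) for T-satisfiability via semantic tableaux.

Satisfiable

1. ~(<>[]~(~p -> ~s) -> []~(~p -> ~s)), u
2. <>[]~(~p -> ~s), u   [~->-rule on 1]
3. ~[]~(~p -> ~s), u   [~->-rule on 1]
4. []~(~p -> ~s), v   [<>-rule on 2: fresh world v, uRv]
5. ~(~p -> ~s), v   [[]-rule on 4 via vRv]
6. ~p, v   [~->-rule on 5]
7. s, v   [~->-rule on 5]
8. ~p -> ~s, w   [~[]-rule on 3: fresh world w, uRw]
9. ~s, w   [->-rule on 8 (branches; this branch)]
Accessibility: uRu, uRv, uRw, vRv, wRw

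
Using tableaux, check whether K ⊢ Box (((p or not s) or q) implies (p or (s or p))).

Tableau for the negation not Box (((p or not s) or q) implies (p or (s or p))):
1. not Box (((p or not s) or q) implies (p or (s or p))), 0
2. not (((p or not s) or q) implies (p or (s or p))), 1
3. (p or not s) or q, 1
4. not (p or (s or p)), 1
5. not p, 1
6. not (s or p), 1
7. not s, 1
8. q, 1
Accessibility: 0R1
The negation has an open branch (countermodel exists).

No, not valid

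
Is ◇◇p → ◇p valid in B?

Tableau for the negation ¬(◇◇p → ◇p):
1. ¬(◇◇p → ◇p), u
2. ◇◇p, u   [¬→-rule on 1]
3. ¬◇p, u   [¬→-rule on 1]
4. ¬p, u   [¬◇-rule on 3 via uRu]
5. ◇p, v   [◇-rule on 2: fresh world v, uRv]
6. ¬p, v   [¬◇-rule on 3 via uRv]
7. p, w   [◇-rule on 5: fresh world w, vRw]
Accessibility: uRu, uRv, vRu, vRv, vRw, wRv, wRw
The negation has an open branch (countermodel exists).

No, not valid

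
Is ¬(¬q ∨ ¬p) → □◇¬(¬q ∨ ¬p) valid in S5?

Tableau for the negation ¬(¬(¬q ∨ ¬p) → □◇¬(¬q ∨ ¬p)):
1. ¬(¬(¬q ∨ ¬p) → □◇¬(¬q ∨ ¬p)), w0
2. ¬(¬q ∨ ¬p), w0
3. ¬□◇¬(¬q ∨ ¬p), w0
4. q, w0
5. p, w0
6. ¬◇¬(¬q ∨ ¬p), w1
7. ¬q ∨ ¬p, w0
8. ¬q ∨ ¬p, w1
9. ¬p, w0
Accessibility: w0Rw0, w0Rw1, w1Rw0, w1Rw1
Branch closes: p and ¬p both at w0.
All branches of the negation close; one closing branch shown above.

Valid in S5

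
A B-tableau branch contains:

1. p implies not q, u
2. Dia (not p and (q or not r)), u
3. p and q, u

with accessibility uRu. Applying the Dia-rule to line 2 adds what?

a fresh world v with uRv, and not p and (q or not r) at v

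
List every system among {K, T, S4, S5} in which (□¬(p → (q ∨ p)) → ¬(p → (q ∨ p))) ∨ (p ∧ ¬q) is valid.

T-tableau for the negation ¬((□¬(p → (q ∨ p)) → ¬(p → (q ∨ p))) ∨ (p ∧ ¬q)):
1. ¬((□¬(p → (q ∨ p)) → ¬(p → (q ∨ p))) ∨ (p ∧ ¬q)), u
2. ¬(□¬(p → (q ∨ p)) → ¬(p → (q ∨ p))), u   [¬∨-rule on 1]
3. ¬(p ∧ ¬q), u   [¬∨-rule on 1]
4. □¬(p → (q ∨ p)), u   [¬→-rule on 2]
5. p → (q ∨ p), u   [¬→-rule on 2]
6. ¬(p → (q ∨ p)), u   [□-rule on 4 via uRu]
7. p, u   [¬→-rule on 6]
8. ¬(q ∨ p), u   [¬→-rule on 6]
9. ¬q, u   [¬∨-rule on 8]
10. ¬p, u   [¬∨-rule on 8]
Accessibility: uRu
Branch closes: p and ¬p both at u.
Every branch closes (one shown): valid in T, hence also in S4, S5 (every theorem of T is a theorem of S4 and S5).
K-tableau for the negation ¬((□¬(p → (q ∨ p)) → ¬(p → (q ∨ p))) ∨ (p ∧ ¬q)):
1. ¬((□¬(p → (q ∨ p)) → ¬(p → (q ∨ p))) ∨ (p ∧ ¬q)), u
2. ¬(□¬(p → (q ∨ p)) → ¬(p → (q ∨ p))), u   [¬∨-rule on 1]
3. ¬(p ∧ ¬q), u   [¬∨-rule on 1]
4. □¬(p → (q ∨ p)), u   [¬→-rule on 2]
5. p → (q ∨ p), u   [¬→-rule on 2]
6. q, u   [¬∧-rule on 3 (branches; this branch)]
7. q ∨ p, u   [→-rule on 5 (branches; this branch)]
8. p, u   [∨-rule on 7 (branches; this branch)]
Complete open branch: countermodel on a K-frame, so not valid in K.

T, S4, S5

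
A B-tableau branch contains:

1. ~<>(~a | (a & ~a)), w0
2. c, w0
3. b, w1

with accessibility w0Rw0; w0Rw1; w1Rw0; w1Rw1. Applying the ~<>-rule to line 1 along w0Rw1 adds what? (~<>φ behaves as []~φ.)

~<>φ behaves as []~φ: propagate the negated body to each accessible world.

~(~a | (a & ~a)), w1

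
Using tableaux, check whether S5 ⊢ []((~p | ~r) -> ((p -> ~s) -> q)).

Tableau for the negation ~[]((~p | ~r) -> ((p -> ~s) -> q)):
1. ~[]((~p | ~r) -> ((p -> ~s) -> q)), 0
2. ~((~p | ~r) -> ((p -> ~s) -> q)), 1
3. ~p | ~r, 1
4. ~((p -> ~s) -> q), 1
5. p -> ~s, 1
6. ~q, 1
7. ~r, 1
8. ~s, 1
Accessibility: 0R0, 0R1, 1R0, 1R1
The negation has an open branch (countermodel exists).

Invalid (countermodel exists)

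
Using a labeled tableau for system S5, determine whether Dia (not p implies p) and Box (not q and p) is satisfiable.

1. Dia (not p implies p) and Box (not q and p), w0
2. Dia (not p implies p), w0
3. Box (not q and p), w0
4. not q and p, w0
5. not q, w0
6. p, w0
7. not p implies p, w1
8. not q and p, w1
9. not q, w1
10. p, w1
Accessibility: w0Rw0, w0Rw1, w1Rw0, w1Rw1

Satisfiable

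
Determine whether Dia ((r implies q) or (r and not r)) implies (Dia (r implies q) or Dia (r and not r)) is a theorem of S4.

Tableau for the negation not (Dia ((r implies q) or (r and not r)) implies (Dia (r implies q) or Dia (r and not r))):
1. not (Dia ((r implies q) or (r and not r)) implies (Dia (r implies q) or Dia (r and not r))), w0
2. Dia ((r implies q) or (r and not r)), w0   [neg-implies-rule on 1]
3. not (Dia (r implies q) or Dia (r and not r)), w0   [neg-implies-rule on 1]
4. not Dia (r implies q), w0   [neg-or-rule on 3]
5. not Dia (r and not r), w0   [neg-or-rule on 3]
6. not (r implies q), w0   [neg-Dia-rule on 4 via w0Rw0]
7. r, w0   [neg-implies-rule on 6]
8. not q, w0   [neg-implies-rule on 6]
9. not (r and not r), w0   [neg-Dia-rule on 5 via w0Rw0]
10. (r implies q) or (r and not r), w1   [Dia-rule on 2: fresh world w1, w0Rw1]
11. not (r implies q), w1   [neg-Dia-rule on 4 via w0Rw1]
12. r, w1   [neg-implies-rule on 11]
13. not q, w1   [neg-implies-rule on 11]
14. not (r and not r), w1   [neg-Dia-rule on 5 via w0Rw1]
15. r implies q, w1   [or-rule on 10 (branches; this branch)]
16. q, w1   [implies-rule on 15 (branches; this branch)]
Accessibility: w0Rw0, w0Rw1, w1Rw1
Branch closes: q and not q both at w1.
All branches of the negation close; one closing branch shown above.

Yes, valid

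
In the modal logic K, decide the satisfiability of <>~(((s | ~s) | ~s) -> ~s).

1. <>~(((s | ~s) | ~s) -> ~s), 0
2. ~(((s | ~s) | ~s) -> ~s), 1
3. (s | ~s) | ~s, 1
4. s, 1
5. s | ~s, 1
Accessibility: 0R1

Yes, satisfiable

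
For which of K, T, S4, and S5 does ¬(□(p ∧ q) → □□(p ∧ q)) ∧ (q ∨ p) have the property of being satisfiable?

K, T

T-tableau for the formula:
1. ¬(□(p ∧ q) → □□(p ∧ q)) ∧ (q ∨ p), 0
2. ¬(□(p ∧ q) → □□(p ∧ q)), 0
3. q ∨ p, 0
4. □(p ∧ q), 0
5. ¬□□(p ∧ q), 0
6. p ∧ q, 0
7. p, 0
8. q, 0
9. ¬□(p ∧ q), 1
10. p ∧ q, 1
11. p, 1
12. q, 1
13. ¬(p ∧ q), 2
14. ¬q, 2
Accessibility: 0R0, 0R1, 1R1, 1R2, 2R2
Complete open branch: satisfiable in T, hence also in K (this T-model is also a K-model).
S4-tableau for the formula:
1. ¬(□(p ∧ q) → □□(p ∧ q)) ∧ (q ∨ p), 0
2. ¬(□(p ∧ q) → □□(p ∧ q)), 0
3. q ∨ p, 0
4. □(p ∧ q), 0
5. ¬□□(p ∧ q), 0
6. p ∧ q, 0
7. p, 0
8. q, 0
9. ¬□(p ∧ q), 1
10. p ∧ q, 1
11. p, 1
12. q, 1
13. ¬(p ∧ q), 2
14. p ∧ q, 2
15. p, 2
16. q, 2
17. ¬q, 2
Accessibility: 0R0, 0R1, 0R2, 1R1, 1R2, 2R2
Branch closes: q and ¬q both at 2.
Every branch closes (one shown): unsatisfiable in S4, hence also in S5 (every S5-frame is an S4-frame).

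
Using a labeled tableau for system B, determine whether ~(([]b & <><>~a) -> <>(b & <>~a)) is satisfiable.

No, unsatisfiable

1. ~(([]b & <><>~a) -> <>(b & <>~a)), 0
2. []b & <><>~a, 0   [~->-rule on 1]
3. ~<>(b & <>~a), 0   [~->-rule on 1]
4. []b, 0   [&-rule on 2]
5. <><>~a, 0   [&-rule on 2]
6. ~(b & <>~a), 0   [~<>-rule on 3 via 0R0]
7. b, 0   [[]-rule on 4 via 0R0]
8. ~<>~a, 0   [~&-rule on 6 (branches; this branch)]
9. a, 0   [~<>-rule on 8 via 0R0]
10. <>~a, 1   [<>-rule on 5: fresh world 1, 0R1]
11. ~(b & <>~a), 1   [~<>-rule on 3 via 0R1]
12. b, 1   [[]-rule on 4 via 0R1]
13. a, 1   [~<>-rule on 8 via 0R1]
14. ~<>~a, 1   [~&-rule on 11 (branches; this branch)]
15. ~a, 2   [<>-rule on 10: fresh world 2, 1R2]
16. a, 2   [~<>-rule on 14 via 1R2]
Accessibility: 0R0, 0R1, 1R0, 1R1, 1R2, 2R1, 2R2
Branch closes: a and ~a both at 2.
Every branch closes; the branch above is one of them.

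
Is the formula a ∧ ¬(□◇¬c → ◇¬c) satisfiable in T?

No, unsatisfiable

1. a ∧ ¬(□◇¬c → ◇¬c), u
2. a, u   [∧-rule on 1]
3. ¬(□◇¬c → ◇¬c), u   [∧-rule on 1]
4. □◇¬c, u   [¬→-rule on 3]
5. ¬◇¬c, u   [¬→-rule on 3]
6. ◇¬c, u   [□-rule on 4 via uRu]
7. c, u   [¬◇-rule on 5 via uRu]
8. ¬c, v   [◇-rule on 6: fresh world v, uRv]
9. ◇¬c, v   [□-rule on 4 via uRv]
10. c, v   [¬◇-rule on 5 via uRv]
Accessibility: uRu, uRv, vRv
Branch closes: c and ¬c both at v.
Every branch closes; the branch above is one of them.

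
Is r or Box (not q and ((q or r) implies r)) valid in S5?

Tableau for the negation not (r or Box (not q and ((q or r) implies r))):
1. not (r or Box (not q and ((q or r) implies r))), 0
2. not r, 0   [neg-or-rule on 1]
3. not Box (not q and ((q or r) implies r)), 0   [neg-or-rule on 1]
4. not (not q and ((q or r) implies r)), 1   [neg-Box-rule on 3: fresh world 1, 0R1]
5. not ((q or r) implies r), 1   [neg-and-rule on 4 (branches; this branch)]
6. q or r, 1   [neg-implies-rule on 5]
7. not r, 1   [neg-implies-rule on 5]
8. q, 1   [or-rule on 6 (branches; this branch)]
Accessibility: 0R0, 0R1, 1R0, 1R1
The negation has an open branch (countermodel exists).

No, not valid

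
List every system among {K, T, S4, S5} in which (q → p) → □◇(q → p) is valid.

S5

S5-tableau for the negation ¬((q → p) → □◇(q → p)):
1. ¬((q → p) → □◇(q → p)), w0
2. q → p, w0   [¬→-rule on 1]
3. ¬□◇(q → p), w0   [¬→-rule on 1]
4. p, w0   [→-rule on 2 (branches; this branch)]
5. ¬◇(q → p), w1   [¬□-rule on 3: fresh world w1, w0Rw1]
6. ¬(q → p), w0   [¬◇-rule on 5 via w1Rw0]
7. q, w0   [¬→-rule on 6]
8. ¬p, w0   [¬→-rule on 6]
Accessibility: w0Rw0, w0Rw1, w1Rw0, w1Rw1
Branch closes: p and ¬p both at w0.
Every branch closes (one shown): valid in S5.
S4-tableau for the negation ¬((q → p) → □◇(q → p)):
1. ¬((q → p) → □◇(q → p)), w0
2. q → p, w0   [¬→-rule on 1]
3. ¬□◇(q → p), w0   [¬→-rule on 1]
4. p, w0   [→-rule on 2 (branches; this branch)]
5. ¬◇(q → p), w1   [¬□-rule on 3: fresh world w1, w0Rw1]
6. ¬(q → p), w1   [¬◇-rule on 5 via w1Rw1]
7. q, w1   [¬→-rule on 6]
8. ¬p, w1   [¬→-rule on 6]
Accessibility: w0Rw0, w0Rw1, w1Rw1
Complete open branch: countermodel on an S4-frame, so not valid in S4, nor in K, T (the same frame is also a K-frame and a T-frame).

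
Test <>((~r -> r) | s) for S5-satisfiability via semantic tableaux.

1. <>((~r -> r) | s), w0
2. (~r -> r) | s, w1
3. s, w1
Accessibility: w0Rw0, w0Rw1, w1Rw0, w1Rw1

Yes, satisfiable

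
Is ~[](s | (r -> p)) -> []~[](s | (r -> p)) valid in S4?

Tableau for the negation ~(~[](s | (r -> p)) -> []~[](s | (r -> p))):
1. ~(~[](s | (r -> p)) -> []~[](s | (r -> p))), u
2. ~[](s | (r -> p)), u   [~->-rule on 1]
3. ~[]~[](s | (r -> p)), u   [~->-rule on 1]
4. ~(s | (r -> p)), v   [~[]-rule on 2: fresh world v, uRv]
5. ~s, v   [~|-rule on 4]
6. ~(r -> p), v   [~|-rule on 4]
7. r, v   [~->-rule on 6]
8. ~p, v   [~->-rule on 6]
9. [](s | (r -> p)), w   [~[]-rule on 3: fresh world w, uRw]
10. s | (r -> p), w   [[]-rule on 9 via wRw]
11. r -> p, w   [|-rule on 10 (branches; this branch)]
12. p, w   [->-rule on 11 (branches; this branch)]
Accessibility: uRu, uRv, uRw, vRv, wRw
The negation has an open branch (countermodel exists).

Invalid (countermodel exists)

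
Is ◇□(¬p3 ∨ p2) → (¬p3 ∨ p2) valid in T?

No, not valid

Tableau for the negation ¬(◇□(¬p3 ∨ p2) → (¬p3 ∨ p2)):
1. ¬(◇□(¬p3 ∨ p2) → (¬p3 ∨ p2)), w0
2. ◇□(¬p3 ∨ p2), w0
3. ¬(¬p3 ∨ p2), w0
4. p3, w0
5. ¬p2, w0
6. □(¬p3 ∨ p2), w1
7. ¬p3 ∨ p2, w1
8. p2, w1
Accessibility: w0Rw0, w0Rw1, w1Rw1
The negation has an open branch (countermodel exists).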